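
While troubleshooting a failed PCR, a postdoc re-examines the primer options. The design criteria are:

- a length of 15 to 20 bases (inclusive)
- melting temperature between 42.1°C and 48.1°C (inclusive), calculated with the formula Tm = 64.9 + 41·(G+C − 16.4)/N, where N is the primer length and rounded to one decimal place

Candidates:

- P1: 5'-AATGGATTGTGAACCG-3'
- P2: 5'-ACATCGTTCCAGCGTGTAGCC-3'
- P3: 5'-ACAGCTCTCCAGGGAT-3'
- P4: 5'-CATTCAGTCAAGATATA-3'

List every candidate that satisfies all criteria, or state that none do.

P3 only.

P1 (16 nt, A=5 T=4 G=5 C=2): length 16 ✓; Tm = 64.9 + 41·(7 − 16.4)/16 = 40.8°C, outside 42.1–48.1°C ✗ — fails.
P2 (21 nt, A=4 T=5 G=5 C=7): length 21, outside 15–20 ✗; Tm = 64.9 + 41·(12 − 16.4)/21 = 56.3°C, outside 42.1–48.1°C ✗ — fails.
P3 (16 nt, A=4 T=3 G=4 C=5): length 16 ✓; Tm = 64.9 + 41·(9 − 16.4)/16 = 45.9°C ✓ — passes.
P4 (17 nt, A=7 T=5 G=2 C=3): length 17 ✓; Tm = 64.9 + 41·(5 − 16.4)/17 = 37.4°C, outside 42.1–48.1°C ✗ — fails.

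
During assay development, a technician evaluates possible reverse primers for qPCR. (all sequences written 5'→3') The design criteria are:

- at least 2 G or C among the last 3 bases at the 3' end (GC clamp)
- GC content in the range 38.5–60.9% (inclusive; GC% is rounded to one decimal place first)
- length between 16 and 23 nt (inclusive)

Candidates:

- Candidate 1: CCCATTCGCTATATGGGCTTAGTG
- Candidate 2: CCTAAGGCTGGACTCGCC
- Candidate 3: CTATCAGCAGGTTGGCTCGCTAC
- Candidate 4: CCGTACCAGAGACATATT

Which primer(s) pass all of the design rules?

Candidate 1 (24 nt, A=4 T=8 G=6 C=6): 3' end GTG has 2 G/C ✓; GC 12/24 = 50.0% ✓; length 24, outside 16–23 ✗ — fails.
Candidate 2 (18 nt, A=3 T=3 G=5 C=7): 3' end GCC has 3 G/C ✓; GC 12/18 = 66.7%, outside 38.5–60.9% ✗; length 18 ✓ — fails.
Candidate 3 (23 nt, A=4 T=6 G=6 C=7): 3' end TAC has 1 G/C, need ≥2 ✗; GC 13/23 = 56.5% ✓; length 23 ✓ — fails.
Candidate 4 (18 nt, A=6 T=4 G=3 C=5): 3' end ATT has 0 G/C, need ≥2 ✗; GC 8/18 = 44.4% ✓; length 18 ✓ — fails.

None of the candidates satisfy all criteria.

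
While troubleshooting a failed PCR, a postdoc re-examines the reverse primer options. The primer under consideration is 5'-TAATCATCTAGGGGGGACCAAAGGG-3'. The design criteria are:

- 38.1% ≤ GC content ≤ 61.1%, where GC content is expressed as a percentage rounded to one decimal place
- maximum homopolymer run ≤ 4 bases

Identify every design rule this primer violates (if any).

Base counts: A=8, T=4, G=9, C=4 (length 25).
GC content: GC 13/25 = 52.0% ✓
homopolymer run: longest run = 6, exceeds 4 ✗

Fails: homopolymer run.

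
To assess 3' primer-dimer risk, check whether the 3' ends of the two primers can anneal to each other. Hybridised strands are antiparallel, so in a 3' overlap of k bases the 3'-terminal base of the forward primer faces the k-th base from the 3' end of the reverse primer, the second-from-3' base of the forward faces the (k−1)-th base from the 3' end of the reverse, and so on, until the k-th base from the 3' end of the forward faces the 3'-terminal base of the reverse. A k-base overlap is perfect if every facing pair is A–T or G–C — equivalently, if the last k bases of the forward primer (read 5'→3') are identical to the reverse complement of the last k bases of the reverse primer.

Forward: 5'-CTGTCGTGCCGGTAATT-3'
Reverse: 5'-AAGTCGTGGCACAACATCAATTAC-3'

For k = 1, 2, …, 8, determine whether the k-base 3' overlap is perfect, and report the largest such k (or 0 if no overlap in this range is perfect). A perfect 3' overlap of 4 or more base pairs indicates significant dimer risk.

Longest perfect overlap: 6 complementary base pairs; significant dimer risk (threshold 4).

Last 8 bases (5'→3') — forward …CGGTAATT, reverse …TCAATTAC.
Reverse complement of the reverse primer's last 8 bases: GTAATTGA; its first k bases are the reverse complement of the reverse primer's last k bases, so a perfect k-base overlap needs the forward primer's last k bases to equal them.
Comparing (forward last k vs required): k=1: T vs G ✗; k=2: TT vs GT ✗; k=3: ATT vs GTA ✗; k=4: AATT vs GTAA ✗; k=5: TAATT vs GTAAT ✗; k=6: GTAATT vs GTAATT ✓; k=7: GGTAATT vs GTAATTG ✗; k=8: CGGTAATT vs GTAATTGA ✗.
Only k = 6 is perfect, so the longest perfect 3' overlap is 6.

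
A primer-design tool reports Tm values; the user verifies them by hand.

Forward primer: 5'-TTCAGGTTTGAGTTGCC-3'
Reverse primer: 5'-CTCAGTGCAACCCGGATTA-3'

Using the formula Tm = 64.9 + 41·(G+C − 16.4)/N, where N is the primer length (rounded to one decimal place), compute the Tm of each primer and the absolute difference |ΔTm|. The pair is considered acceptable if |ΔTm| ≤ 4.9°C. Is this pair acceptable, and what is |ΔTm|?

|ΔTm| = 6.5°C; the pair is not acceptable.

Forward: G+C = 8, N = 17 → Tm = 64.9 + 41·(8 − 16.4)/17 = 44.6°C.
Reverse: G+C = 10, N = 19 → Tm = 64.9 + 41·(10 − 16.4)/19 = 51.1°C.
|ΔTm| = |44.6 − 51.1| = 6.5°C, > 4.9°C.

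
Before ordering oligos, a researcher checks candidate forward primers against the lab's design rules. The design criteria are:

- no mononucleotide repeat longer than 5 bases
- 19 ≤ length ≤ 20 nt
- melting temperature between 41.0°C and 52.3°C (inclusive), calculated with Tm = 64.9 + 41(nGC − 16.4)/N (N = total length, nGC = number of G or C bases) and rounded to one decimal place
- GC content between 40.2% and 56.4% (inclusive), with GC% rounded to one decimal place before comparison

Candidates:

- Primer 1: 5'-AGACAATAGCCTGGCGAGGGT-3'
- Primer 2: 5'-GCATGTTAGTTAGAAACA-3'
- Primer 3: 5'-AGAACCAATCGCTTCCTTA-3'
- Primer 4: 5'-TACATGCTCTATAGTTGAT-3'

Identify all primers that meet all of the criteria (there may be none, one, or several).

Primer 3 only.

Primer 1 (21 nt, A=6 T=3 G=8 C=4): longest run = 3 ✓; length 21, outside 19–20 ✗; Tm = 64.9 + 41·(12 − 16.4)/21 = 56.3°C, outside 41.0–52.3°C ✗; GC 12/21 = 57.1%, outside 40.2–56.4% ✗ — fails.
Primer 2 (18 nt, A=7 T=5 G=4 C=2): longest run = 3 ✓; length 18, outside 19–20 ✗; Tm = 64.9 + 41·(6 − 16.4)/18 = 41.2°C ✓; GC 6/18 = 33.3%, outside 40.2–56.4% ✗ — fails.
Primer 3 (19 nt, A=6 T=5 G=2 C=6): longest run = 2 ✓; length 19 ✓; Tm = 64.9 + 41·(8 − 16.4)/19 = 46.8°C ✓; GC 8/19 = 42.1% ✓ — passes.
Primer 4 (19 nt, A=5 T=8 G=3 C=3): longest run = 2 ✓; length 19 ✓; Tm = 64.9 + 41·(6 − 16.4)/19 = 42.5°C ✓; GC 6/19 = 31.6%, outside 40.2–56.4% ✗ — fails.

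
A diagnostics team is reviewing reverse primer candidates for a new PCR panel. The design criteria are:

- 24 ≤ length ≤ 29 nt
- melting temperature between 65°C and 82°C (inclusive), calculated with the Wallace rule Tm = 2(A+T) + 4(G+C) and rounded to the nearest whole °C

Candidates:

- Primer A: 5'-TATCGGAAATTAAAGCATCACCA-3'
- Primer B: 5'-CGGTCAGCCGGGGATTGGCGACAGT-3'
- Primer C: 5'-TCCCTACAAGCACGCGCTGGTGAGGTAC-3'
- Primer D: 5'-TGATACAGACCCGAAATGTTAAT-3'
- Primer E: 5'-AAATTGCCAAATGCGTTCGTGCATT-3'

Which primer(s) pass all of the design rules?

Primer A (23 nt, A=10 T=5 G=3 C=5): length 23, outside 24–29 ✗; Tm = 2·15 + 4·8 = 62°C, outside 65–82°C ✗ — fails.
Primer B (25 nt, A=4 T=4 G=11 C=6): length 25 ✓; Tm = 2·8 + 4·17 = 84°C, outside 65–82°C ✗ — fails.
Primer C (28 nt, A=6 T=5 G=8 C=9): length 28 ✓; Tm = 2·11 + 4·17 = 90°C, outside 65–82°C ✗ — fails.
Primer D (23 nt, A=9 T=6 G=4 C=4): length 23, outside 24–29 ✗; Tm = 2·15 + 4·8 = 62°C, outside 65–82°C ✗ — fails.
Primer E (25 nt, A=7 T=8 G=5 C=5): length 25 ✓; Tm = 2·15 + 4·10 = 70°C ✓ — passes.

Primer E only.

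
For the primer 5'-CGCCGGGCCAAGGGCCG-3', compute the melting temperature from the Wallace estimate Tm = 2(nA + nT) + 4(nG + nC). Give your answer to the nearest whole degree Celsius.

64°C

Base counts: A=2, T=0, G=8, C=7 (length 17).
Tm = 2·(2+0) + 4·(8+7) = 2·2 + 4·15 = 4 + 60 = 64°C.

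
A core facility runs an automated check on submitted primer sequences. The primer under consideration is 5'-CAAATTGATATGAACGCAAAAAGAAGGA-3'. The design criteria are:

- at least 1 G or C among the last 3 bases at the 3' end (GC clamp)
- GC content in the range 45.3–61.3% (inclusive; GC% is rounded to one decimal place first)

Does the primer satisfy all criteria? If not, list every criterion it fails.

Fails: GC content.

Base counts: A=15, T=4, G=6, C=3 (length 28).
GC clamp: 3' end GGA has 2 G/C ✓
GC content: GC 9/28 = 32.1%, outside 45.3–61.3% ✗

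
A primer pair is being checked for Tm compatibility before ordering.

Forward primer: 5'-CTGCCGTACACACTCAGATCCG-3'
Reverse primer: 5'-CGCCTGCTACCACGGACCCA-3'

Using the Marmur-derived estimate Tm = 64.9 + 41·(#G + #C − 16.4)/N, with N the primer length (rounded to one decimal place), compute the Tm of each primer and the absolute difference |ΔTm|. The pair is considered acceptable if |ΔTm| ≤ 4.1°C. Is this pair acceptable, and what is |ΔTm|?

Forward: G+C = 13, N = 22 → Tm = 64.9 + 41·(13 − 16.4)/22 = 58.6°C.
Reverse: G+C = 14, N = 20 → Tm = 64.9 + 41·(14 − 16.4)/20 = 60.0°C.
|ΔTm| = |58.6 − 60.0| = 1.4°C, ≤ 4.1°C.

|ΔTm| = 1.4°C; the pair is acceptable.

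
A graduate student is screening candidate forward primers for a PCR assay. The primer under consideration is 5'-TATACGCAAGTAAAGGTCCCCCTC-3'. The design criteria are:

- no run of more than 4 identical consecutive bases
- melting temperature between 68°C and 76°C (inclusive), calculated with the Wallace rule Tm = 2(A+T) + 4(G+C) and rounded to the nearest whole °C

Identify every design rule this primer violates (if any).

Fails: homopolymer run.

Base counts: A=7, T=5, G=4, C=8 (length 24).
homopolymer run: longest run = 5, exceeds 4 ✗
Tm: Tm = 2·12 + 4·12 = 72°C ✓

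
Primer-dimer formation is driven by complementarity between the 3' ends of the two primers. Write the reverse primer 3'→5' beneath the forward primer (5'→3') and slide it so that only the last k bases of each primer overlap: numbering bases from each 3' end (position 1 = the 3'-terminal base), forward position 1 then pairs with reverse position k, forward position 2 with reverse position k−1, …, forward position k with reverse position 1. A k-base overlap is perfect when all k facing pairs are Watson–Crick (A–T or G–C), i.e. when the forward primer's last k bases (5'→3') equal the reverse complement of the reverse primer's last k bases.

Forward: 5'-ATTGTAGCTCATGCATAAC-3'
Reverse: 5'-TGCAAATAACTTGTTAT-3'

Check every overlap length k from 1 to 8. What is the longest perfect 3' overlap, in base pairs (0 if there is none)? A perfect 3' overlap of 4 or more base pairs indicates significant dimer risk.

Last 8 bases (5'→3') — forward …TGCATAAC, reverse …CTTGTTAT.
Reverse complement of the reverse primer's last 8 bases: ATAACAAG; its first k bases are the reverse complement of the reverse primer's last k bases, so a perfect k-base overlap needs the forward primer's last k bases to equal them.
Comparing (forward last k vs required): k=1: C vs A ✗; k=2: AC vs AT ✗; k=3: AAC vs ATA ✗; k=4: TAAC vs ATAA ✗; k=5: ATAAC vs ATAAC ✓; k=6: CATAAC vs ATAACA ✗; k=7: GCATAAC vs ATAACAA ✗; k=8: TGCATAAC vs ATAACAAG ✗.
Only k = 5 is perfect, so the longest perfect 3' overlap is 5.

Longest perfect overlap: 5 complementary base pairs; significant dimer risk (threshold 4).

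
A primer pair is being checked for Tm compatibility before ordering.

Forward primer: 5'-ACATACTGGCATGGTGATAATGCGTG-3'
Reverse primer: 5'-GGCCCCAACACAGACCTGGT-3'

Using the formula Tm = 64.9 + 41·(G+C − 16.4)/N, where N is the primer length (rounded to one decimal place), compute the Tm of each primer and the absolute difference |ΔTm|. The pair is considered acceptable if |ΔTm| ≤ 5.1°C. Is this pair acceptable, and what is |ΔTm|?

|ΔTm| = 0.1°C; the pair is acceptable.

Forward: G+C = 12, N = 26 → Tm = 64.9 + 41·(12 − 16.4)/26 = 58.0°C.
Reverse: G+C = 13, N = 20 → Tm = 64.9 + 41·(13 − 16.4)/20 = 57.9°C.
|ΔTm| = |58.0 − 57.9| = 0.1°C, ≤ 5.1°C.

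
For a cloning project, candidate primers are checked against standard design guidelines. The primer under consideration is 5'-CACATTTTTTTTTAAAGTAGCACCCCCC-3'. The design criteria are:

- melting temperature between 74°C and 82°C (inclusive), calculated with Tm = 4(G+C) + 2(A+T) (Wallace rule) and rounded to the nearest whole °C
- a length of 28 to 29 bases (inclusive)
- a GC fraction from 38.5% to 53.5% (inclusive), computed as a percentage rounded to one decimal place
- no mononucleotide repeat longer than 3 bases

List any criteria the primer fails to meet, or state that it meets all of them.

Fails: homopolymer run.

Base counts: A=7, T=10, G=2, C=9 (length 28).
Tm: Tm = 2·17 + 4·11 = 78°C ✓
length: length 28 ✓
GC content: GC 11/28 = 39.3% ✓
homopolymer run: longest run = 9, exceeds 3 ✗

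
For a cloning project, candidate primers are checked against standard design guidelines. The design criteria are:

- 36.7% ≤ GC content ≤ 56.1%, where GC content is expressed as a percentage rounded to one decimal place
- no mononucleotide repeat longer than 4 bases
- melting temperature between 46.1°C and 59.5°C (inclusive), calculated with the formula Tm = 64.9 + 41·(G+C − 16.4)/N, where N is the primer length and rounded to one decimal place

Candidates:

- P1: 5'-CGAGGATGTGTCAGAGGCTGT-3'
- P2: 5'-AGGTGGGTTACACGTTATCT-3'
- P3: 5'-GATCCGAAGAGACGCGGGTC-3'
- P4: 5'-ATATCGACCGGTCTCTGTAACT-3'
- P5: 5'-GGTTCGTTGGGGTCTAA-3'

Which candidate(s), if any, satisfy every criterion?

P1 (21 nt, A=4 T=5 G=9 C=3): GC 12/21 = 57.1%, outside 36.7–56.1% ✗; longest run = 2 ✓; Tm = 64.9 + 41·(12 − 16.4)/21 = 56.3°C ✓ — fails.
P2 (20 nt, A=4 T=7 G=6 C=3): GC 9/20 = 45.0% ✓; longest run = 3 ✓; Tm = 64.9 + 41·(9 − 16.4)/20 = 49.7°C ✓ — passes.
P3 (20 nt, A=5 T=2 G=8 C=5): GC 13/20 = 65.0%, outside 36.7–56.1% ✗; longest run = 3 ✓; Tm = 64.9 + 41·(13 − 16.4)/20 = 57.9°C ✓ — fails.
P4 (22 nt, A=5 T=7 G=4 C=6): GC 10/22 = 45.5% ✓; longest run = 2 ✓; Tm = 64.9 + 41·(10 − 16.4)/22 = 53.0°C ✓ — passes.
P5 (17 nt, A=2 T=6 G=7 C=2): GC 9/17 = 52.9% ✓; longest run = 4 ✓; Tm = 64.9 + 41·(9 − 16.4)/17 = 47.1°C ✓ — passes.

P2, P4 and P5.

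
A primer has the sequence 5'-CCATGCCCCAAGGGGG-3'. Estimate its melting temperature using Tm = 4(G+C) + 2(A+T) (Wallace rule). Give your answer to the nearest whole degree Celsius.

56°C

Base counts: A=3, T=1, G=6, C=6 (length 16).
Tm = 2·(3+1) + 4·(6+6) = 2·4 + 4·12 = 8 + 48 = 56°C.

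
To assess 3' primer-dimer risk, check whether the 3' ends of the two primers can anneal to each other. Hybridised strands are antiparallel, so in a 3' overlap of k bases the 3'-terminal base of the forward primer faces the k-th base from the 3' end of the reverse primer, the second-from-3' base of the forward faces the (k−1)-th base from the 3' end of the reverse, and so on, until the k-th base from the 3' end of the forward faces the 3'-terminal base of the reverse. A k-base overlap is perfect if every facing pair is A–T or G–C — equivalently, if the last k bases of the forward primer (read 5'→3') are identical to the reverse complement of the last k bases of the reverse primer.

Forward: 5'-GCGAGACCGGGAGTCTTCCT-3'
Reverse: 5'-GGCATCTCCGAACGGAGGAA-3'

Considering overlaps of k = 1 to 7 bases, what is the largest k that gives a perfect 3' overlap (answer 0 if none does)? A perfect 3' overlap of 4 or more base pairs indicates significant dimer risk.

Last 7 bases (5'→3') — forward …TCTTCCT, reverse …GGAGGAA.
Reverse complement of the reverse primer's last 7 bases: TTCCTCC; its first k bases are the reverse complement of the reverse primer's last k bases, so a perfect k-base overlap needs the forward primer's last k bases to equal them.
Comparing (forward last k vs required): k=1: T vs T ✓; k=2: CT vs TT ✗; k=3: CCT vs TTC ✗; k=4: TCCT vs TTCC ✗; k=5: TTCCT vs TTCCT ✓; k=6: CTTCCT vs TTCCTC ✗; k=7: TCTTCCT vs TTCCTCC ✗.
Perfect overlaps at k = 1, 5; the largest is 5.

Longest perfect overlap: 5 complementary base pairs; significant dimer risk (threshold 4).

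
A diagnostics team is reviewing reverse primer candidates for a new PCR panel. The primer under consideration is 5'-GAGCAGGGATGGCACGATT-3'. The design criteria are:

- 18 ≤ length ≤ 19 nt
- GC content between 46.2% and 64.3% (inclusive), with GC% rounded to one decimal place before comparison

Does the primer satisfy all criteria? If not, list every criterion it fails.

Base counts: A=5, T=3, G=8, C=3 (length 19).
length: length 19 ✓
GC content: GC 11/19 = 57.9% ✓

Meets all criteria.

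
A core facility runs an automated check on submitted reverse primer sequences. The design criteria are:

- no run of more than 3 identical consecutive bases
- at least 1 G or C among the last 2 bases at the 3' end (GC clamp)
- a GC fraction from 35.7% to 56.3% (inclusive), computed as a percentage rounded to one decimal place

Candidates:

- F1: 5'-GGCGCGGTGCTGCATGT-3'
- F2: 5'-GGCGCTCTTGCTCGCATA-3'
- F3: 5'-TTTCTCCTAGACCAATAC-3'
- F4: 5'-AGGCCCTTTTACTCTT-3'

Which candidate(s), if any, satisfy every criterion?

F1 (17 nt, A=1 T=4 G=8 C=4): longest run = 2 ✓; 3' end GT has 1 G/C ✓; GC 12/17 = 70.6%, outside 35.7–56.3% ✗ — fails.
F2 (18 nt, A=2 T=5 G=5 C=6): longest run = 2 ✓; 3' end TA has 0 G/C, need ≥1 ✗; GC 11/18 = 61.1%, outside 35.7–56.3% ✗ — fails.
F3 (18 nt, A=5 T=6 G=1 C=6): longest run = 3 ✓; 3' end AC has 1 G/C ✓; GC 7/18 = 38.9% ✓ — passes.
F4 (16 nt, A=2 T=7 G=2 C=5): longest run = 4, exceeds 3 ✗; 3' end TT has 0 G/C, need ≥1 ✗; GC 7/16 = 43.8% ✓ — fails.

F3 only.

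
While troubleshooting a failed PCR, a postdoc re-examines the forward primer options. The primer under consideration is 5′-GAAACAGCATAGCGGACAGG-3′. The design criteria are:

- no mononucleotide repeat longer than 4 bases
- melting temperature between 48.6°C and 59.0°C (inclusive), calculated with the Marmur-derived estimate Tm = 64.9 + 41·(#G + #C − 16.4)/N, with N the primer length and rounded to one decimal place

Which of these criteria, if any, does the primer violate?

Base counts: A=8, T=1, G=7, C=4 (length 20).
homopolymer run: longest run = 3 ✓
Tm: Tm = 64.9 + 41·(11 − 16.4)/20 = 53.8°C ✓

Meets all criteria.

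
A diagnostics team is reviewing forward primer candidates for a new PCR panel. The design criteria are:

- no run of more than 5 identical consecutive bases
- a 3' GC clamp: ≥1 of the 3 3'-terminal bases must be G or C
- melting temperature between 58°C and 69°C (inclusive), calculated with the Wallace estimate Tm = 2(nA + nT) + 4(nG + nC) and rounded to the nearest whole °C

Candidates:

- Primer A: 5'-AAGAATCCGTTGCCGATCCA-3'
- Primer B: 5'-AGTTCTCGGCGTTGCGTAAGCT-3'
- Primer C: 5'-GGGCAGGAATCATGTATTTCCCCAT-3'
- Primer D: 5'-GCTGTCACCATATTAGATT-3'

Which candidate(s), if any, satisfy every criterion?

Primer A (20 nt, A=6 T=4 G=4 C=6): longest run = 2 ✓; 3' end CCA has 2 G/C ✓; Tm = 2·10 + 4·10 = 60°C ✓ — passes.
Primer B (22 nt, A=3 T=7 G=7 C=5): longest run = 2 ✓; 3' end GCT has 2 G/C ✓; Tm = 2·10 + 4·12 = 68°C ✓ — passes.
Primer C (25 nt, A=6 T=7 G=6 C=6): longest run = 4 ✓; 3' end CAT has 1 G/C ✓; Tm = 2·13 + 4·12 = 74°C, outside 58–69°C ✗ — fails.
Primer D (19 nt, A=5 T=7 G=3 C=4): longest run = 2 ✓; 3' end ATT has 0 G/C, need ≥1 ✗; Tm = 2·12 + 4·7 = 52°C, outside 58–69°C ✗ — fails.

Primer A and Primer B.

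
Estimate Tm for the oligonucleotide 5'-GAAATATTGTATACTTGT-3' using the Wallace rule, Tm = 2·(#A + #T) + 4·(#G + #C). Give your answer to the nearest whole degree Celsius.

44°C

Base counts: A=6, T=8, G=3, C=1 (length 18).
Tm = 2·(6+8) + 4·(3+1) = 2·14 + 4·4 = 28 + 16 = 44°C.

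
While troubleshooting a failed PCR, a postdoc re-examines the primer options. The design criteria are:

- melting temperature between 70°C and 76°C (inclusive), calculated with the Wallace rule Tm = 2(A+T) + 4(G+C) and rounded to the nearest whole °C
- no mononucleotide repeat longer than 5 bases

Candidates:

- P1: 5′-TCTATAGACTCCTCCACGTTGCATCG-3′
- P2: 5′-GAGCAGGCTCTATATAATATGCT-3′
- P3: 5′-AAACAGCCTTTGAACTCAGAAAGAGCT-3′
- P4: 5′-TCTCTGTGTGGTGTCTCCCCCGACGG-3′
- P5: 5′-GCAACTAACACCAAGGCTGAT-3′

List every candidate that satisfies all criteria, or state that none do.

P3 only.

P1 (26 nt, A=5 T=8 G=4 C=9): Tm = 2·13 + 4·13 = 78°C, outside 70–76°C ✗; longest run = 2 ✓ — fails.
P2 (23 nt, A=7 T=7 G=5 C=4): Tm = 2·14 + 4·9 = 64°C, outside 70–76°C ✗; longest run = 2 ✓ — fails.
P3 (27 nt, A=11 T=5 G=5 C=6): Tm = 2·16 + 4·11 = 76°C ✓; longest run = 3 ✓ — passes.
P4 (26 nt, A=1 T=8 G=8 C=9): Tm = 2·9 + 4·17 = 86°C, outside 70–76°C ✗; longest run = 5 ✓ — fails.
P5 (21 nt, A=8 T=3 G=4 C=6): Tm = 2·11 + 4·10 = 62°C, outside 70–76°C ✗; longest run = 2 ✓ — fails.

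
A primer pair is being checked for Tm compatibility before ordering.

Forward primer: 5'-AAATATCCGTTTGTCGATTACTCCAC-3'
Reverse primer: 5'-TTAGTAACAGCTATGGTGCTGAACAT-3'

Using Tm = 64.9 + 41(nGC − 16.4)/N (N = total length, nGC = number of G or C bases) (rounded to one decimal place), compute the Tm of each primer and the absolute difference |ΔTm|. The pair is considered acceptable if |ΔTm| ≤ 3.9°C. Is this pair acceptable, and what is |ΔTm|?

Forward: G+C = 10, N = 26 → Tm = 64.9 + 41·(10 − 16.4)/26 = 54.8°C.
Reverse: G+C = 10, N = 26 → Tm = 64.9 + 41·(10 − 16.4)/26 = 54.8°C.
|ΔTm| = |54.8 − 54.8| = 0.0°C, ≤ 3.9°C.

|ΔTm| = 0.0°C; the pair is acceptable.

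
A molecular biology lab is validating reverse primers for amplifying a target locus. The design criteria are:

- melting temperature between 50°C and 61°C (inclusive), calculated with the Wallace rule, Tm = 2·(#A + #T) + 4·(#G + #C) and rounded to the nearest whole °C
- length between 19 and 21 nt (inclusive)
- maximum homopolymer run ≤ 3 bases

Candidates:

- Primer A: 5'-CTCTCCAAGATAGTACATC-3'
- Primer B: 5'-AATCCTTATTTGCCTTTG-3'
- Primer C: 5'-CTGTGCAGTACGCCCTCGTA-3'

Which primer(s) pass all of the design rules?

Primer A (19 nt, A=6 T=5 G=2 C=6): Tm = 2·11 + 4·8 = 54°C ✓; length 19 ✓; longest run = 2 ✓ — passes.
Primer B (18 nt, A=3 T=9 G=2 C=4): Tm = 2·12 + 4·6 = 48°C, outside 50–61°C ✗; length 18, outside 19–21 ✗; longest run = 3 ✓ — fails.
Primer C (20 nt, A=3 T=5 G=5 C=7): Tm = 2·8 + 4·12 = 64°C, outside 50–61°C ✗; length 20 ✓; longest run = 3 ✓ — fails.

Primer A only.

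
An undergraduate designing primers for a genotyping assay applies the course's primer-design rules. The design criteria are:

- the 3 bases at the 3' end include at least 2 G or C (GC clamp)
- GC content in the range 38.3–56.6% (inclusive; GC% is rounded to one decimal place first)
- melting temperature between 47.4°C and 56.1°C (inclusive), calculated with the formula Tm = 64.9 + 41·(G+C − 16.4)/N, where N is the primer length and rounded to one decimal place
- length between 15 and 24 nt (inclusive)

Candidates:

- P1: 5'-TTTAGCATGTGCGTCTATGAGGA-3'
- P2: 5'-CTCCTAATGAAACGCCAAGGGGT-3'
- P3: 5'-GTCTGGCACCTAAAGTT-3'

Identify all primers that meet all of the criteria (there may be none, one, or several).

P1 (23 nt, A=5 T=8 G=7 C=3): 3' end GGA has 2 G/C ✓; GC 10/23 = 43.5% ✓; Tm = 64.9 + 41·(10 − 16.4)/23 = 53.5°C ✓; length 23 ✓ — passes.
P2 (23 nt, A=7 T=4 G=6 C=6): 3' end GGT has 2 G/C ✓; GC 12/23 = 52.2% ✓; Tm = 64.9 + 41·(12 − 16.4)/23 = 57.1°C, outside 47.4–56.1°C ✗; length 23 ✓ — fails.
P3 (17 nt, A=4 T=5 G=4 C=4): 3' end GTT has 1 G/C, need ≥2 ✗; GC 8/17 = 47.1% ✓; Tm = 64.9 + 41·(8 − 16.4)/17 = 44.6°C, outside 47.4–56.1°C ✗; length 17 ✓ — fails.

P1 only.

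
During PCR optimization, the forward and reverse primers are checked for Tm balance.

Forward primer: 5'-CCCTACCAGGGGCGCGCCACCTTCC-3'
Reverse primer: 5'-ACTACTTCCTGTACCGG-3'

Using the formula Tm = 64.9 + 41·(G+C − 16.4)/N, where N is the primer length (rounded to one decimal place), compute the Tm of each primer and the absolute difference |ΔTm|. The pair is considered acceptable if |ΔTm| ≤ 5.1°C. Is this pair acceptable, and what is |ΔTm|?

Forward: G+C = 19, N = 25 → Tm = 64.9 + 41·(19 − 16.4)/25 = 69.2°C.
Reverse: G+C = 9, N = 17 → Tm = 64.9 + 41·(9 − 16.4)/17 = 47.1°C.
|ΔTm| = |69.2 − 47.1| = 22.1°C, > 5.1°C.

|ΔTm| = 22.1°C; the pair is not acceptable.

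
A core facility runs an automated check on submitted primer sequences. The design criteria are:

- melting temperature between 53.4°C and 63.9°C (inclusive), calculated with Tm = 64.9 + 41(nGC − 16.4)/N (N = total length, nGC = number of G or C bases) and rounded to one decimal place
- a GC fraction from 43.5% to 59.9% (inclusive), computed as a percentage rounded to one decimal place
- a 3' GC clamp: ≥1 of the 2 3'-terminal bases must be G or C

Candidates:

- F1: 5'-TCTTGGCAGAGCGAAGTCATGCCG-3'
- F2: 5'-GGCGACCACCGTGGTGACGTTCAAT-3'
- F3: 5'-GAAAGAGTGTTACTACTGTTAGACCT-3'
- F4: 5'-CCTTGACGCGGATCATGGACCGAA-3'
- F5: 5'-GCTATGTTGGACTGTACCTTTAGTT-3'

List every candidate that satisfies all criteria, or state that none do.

F1 only.

F1 (24 nt, A=5 T=5 G=8 C=6): Tm = 64.9 + 41·(14 − 16.4)/24 = 60.8°C ✓; GC 14/24 = 58.3% ✓; 3' end CG has 2 G/C ✓ — passes.
F2 (25 nt, A=5 T=5 G=8 C=7): Tm = 64.9 + 41·(15 − 16.4)/25 = 62.6°C ✓; GC 15/25 = 60.0%, outside 43.5–59.9% ✗; 3' end AT has 0 G/C, need ≥1 ✗ — fails.
F3 (26 nt, A=8 T=8 G=6 C=4): Tm = 64.9 + 41·(10 − 16.4)/26 = 54.8°C ✓; GC 10/26 = 38.5%, outside 43.5–59.9% ✗; 3' end CT has 1 G/C ✓ — fails.
F4 (24 nt, A=6 T=4 G=7 C=7): Tm = 64.9 + 41·(14 − 16.4)/24 = 60.8°C ✓; GC 14/24 = 58.3% ✓; 3' end AA has 0 G/C, need ≥1 ✗ — fails.
F5 (25 nt, A=4 T=11 G=6 C=4): Tm = 64.9 + 41·(10 − 16.4)/25 = 54.4°C ✓; GC 10/25 = 40.0%, outside 43.5–59.9% ✗; 3' end TT has 0 G/C, need ≥1 ✗ — fails.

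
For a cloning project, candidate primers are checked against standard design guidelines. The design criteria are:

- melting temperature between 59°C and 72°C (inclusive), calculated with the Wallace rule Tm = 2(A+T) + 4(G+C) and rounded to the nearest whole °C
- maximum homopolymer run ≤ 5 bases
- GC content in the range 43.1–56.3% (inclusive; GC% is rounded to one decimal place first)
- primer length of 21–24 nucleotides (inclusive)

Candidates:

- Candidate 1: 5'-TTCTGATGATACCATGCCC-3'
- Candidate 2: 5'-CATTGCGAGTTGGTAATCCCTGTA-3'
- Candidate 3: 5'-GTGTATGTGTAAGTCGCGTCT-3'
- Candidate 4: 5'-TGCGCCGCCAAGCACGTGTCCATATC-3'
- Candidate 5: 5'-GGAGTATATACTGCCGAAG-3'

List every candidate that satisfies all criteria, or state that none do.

Candidate 2 and Candidate 3.

Candidate 1 (19 nt, A=4 T=6 G=3 C=6): Tm = 2·10 + 4·9 = 56°C, outside 59–72°C ✗; longest run = 3 ✓; GC 9/19 = 47.4% ✓; length 19, outside 21–24 ✗ — fails.
Candidate 2 (24 nt, A=5 T=8 G=6 C=5): Tm = 2·13 + 4·11 = 70°C ✓; longest run = 3 ✓; GC 11/24 = 45.8% ✓; length 24 ✓ — passes.
Candidate 3 (21 nt, A=3 T=8 G=7 C=3): Tm = 2·11 + 4·10 = 62°C ✓; longest run = 2 ✓; GC 10/21 = 47.6% ✓; length 21 ✓ — passes.
Candidate 4 (26 nt, A=5 T=5 G=6 C=10): Tm = 2·10 + 4·16 = 84°C, outside 59–72°C ✗; longest run = 2 ✓; GC 16/26 = 61.5%, outside 43.1–56.3% ✗; length 26, outside 21–24 ✗ — fails.
Candidate 5 (19 nt, A=6 T=4 G=6 C=3): Tm = 2·10 + 4·9 = 56°C, outside 59–72°C ✗; longest run = 2 ✓; GC 9/19 = 47.4% ✓; length 19, outside 21–24 ✗ — fails.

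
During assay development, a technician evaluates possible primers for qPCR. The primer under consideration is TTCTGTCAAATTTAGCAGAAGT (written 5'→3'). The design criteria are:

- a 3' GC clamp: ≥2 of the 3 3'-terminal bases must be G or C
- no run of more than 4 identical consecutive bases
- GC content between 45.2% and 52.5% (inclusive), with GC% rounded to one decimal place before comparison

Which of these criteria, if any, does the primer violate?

Fails: GC clamp, GC content.

Base counts: A=7, T=8, G=4, C=3 (length 22).
GC clamp: 3' end AGT has 1 G/C, need ≥2 ✗
homopolymer run: longest run = 3 ✓
GC content: GC 7/22 = 31.8%, outside 45.2–52.5% ✗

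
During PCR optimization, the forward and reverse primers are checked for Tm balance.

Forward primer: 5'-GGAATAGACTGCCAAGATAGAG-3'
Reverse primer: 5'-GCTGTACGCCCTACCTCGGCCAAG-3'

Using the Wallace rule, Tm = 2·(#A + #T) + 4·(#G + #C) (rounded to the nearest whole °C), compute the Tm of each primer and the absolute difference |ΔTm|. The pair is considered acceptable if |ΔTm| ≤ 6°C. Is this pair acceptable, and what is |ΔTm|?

Forward: A=9 T=3 G=7 C=3 → Tm = 2·12 + 4·10 = 64°C.
Reverse: A=4 T=4 G=6 C=10 → Tm = 2·8 + 4·16 = 80°C.
|ΔTm| = |64 − 80| = 16°C, > 6°C.

|ΔTm| = 16°C; the pair is not acceptable.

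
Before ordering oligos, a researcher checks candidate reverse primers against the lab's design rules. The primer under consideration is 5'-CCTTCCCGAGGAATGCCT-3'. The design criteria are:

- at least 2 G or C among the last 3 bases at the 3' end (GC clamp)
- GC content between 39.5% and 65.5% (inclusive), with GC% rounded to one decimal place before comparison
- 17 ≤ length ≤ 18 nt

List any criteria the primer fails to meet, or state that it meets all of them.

Base counts: A=3, T=4, G=4, C=7 (length 18).
GC clamp: 3' end CCT has 2 G/C ✓
GC content: GC 11/18 = 61.1% ✓
length: length 18 ✓

Meets all criteria.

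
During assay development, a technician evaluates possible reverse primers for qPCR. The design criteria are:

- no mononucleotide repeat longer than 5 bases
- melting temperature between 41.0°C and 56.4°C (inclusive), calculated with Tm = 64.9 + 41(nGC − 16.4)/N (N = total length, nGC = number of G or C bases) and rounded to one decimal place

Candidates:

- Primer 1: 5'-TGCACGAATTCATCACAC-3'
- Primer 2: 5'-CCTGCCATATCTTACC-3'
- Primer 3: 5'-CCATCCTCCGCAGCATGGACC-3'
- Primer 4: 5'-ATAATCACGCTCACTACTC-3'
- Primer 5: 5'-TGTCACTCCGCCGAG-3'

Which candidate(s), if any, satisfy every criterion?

Primer 1, Primer 2, Primer 4 and Primer 5.

Primer 1 (18 nt, A=6 T=4 G=2 C=6): longest run = 2 ✓; Tm = 64.9 + 41·(8 − 16.4)/18 = 45.8°C ✓ — passes.
Primer 2 (16 nt, A=3 T=5 G=1 C=7): longest run = 2 ✓; Tm = 64.9 + 41·(8 − 16.4)/16 = 43.4°C ✓ — passes.
Primer 3 (21 nt, A=4 T=3 G=4 C=10): longest run = 2 ✓; Tm = 64.9 + 41·(14 − 16.4)/21 = 60.2°C, outside 41.0–56.4°C ✗ — fails.
Primer 4 (19 nt, A=6 T=5 G=1 C=7): longest run = 2 ✓; Tm = 64.9 + 41·(8 − 16.4)/19 = 46.8°C ✓ — passes.
Primer 5 (15 nt, A=2 T=3 G=4 C=6): longest run = 2 ✓; Tm = 64.9 + 41·(10 − 16.4)/15 = 47.4°C ✓ — passes.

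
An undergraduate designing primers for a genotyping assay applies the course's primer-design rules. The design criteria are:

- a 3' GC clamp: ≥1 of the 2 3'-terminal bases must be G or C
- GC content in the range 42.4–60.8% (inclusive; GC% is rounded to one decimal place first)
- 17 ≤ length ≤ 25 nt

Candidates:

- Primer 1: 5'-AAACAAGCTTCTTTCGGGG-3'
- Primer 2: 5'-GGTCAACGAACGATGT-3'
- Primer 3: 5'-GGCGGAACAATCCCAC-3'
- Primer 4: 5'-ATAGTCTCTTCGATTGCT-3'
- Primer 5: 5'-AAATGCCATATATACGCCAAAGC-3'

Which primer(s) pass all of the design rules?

Primer 1 (19 nt, A=5 T=5 G=5 C=4): 3' end GG has 2 G/C ✓; GC 9/19 = 47.4% ✓; length 19 ✓ — passes.
Primer 2 (16 nt, A=5 T=3 G=5 C=3): 3' end GT has 1 G/C ✓; GC 8/16 = 50.0% ✓; length 16, outside 17–25 ✗ — fails.
Primer 3 (16 nt, A=5 T=1 G=4 C=6): 3' end AC has 1 G/C ✓; GC 10/16 = 62.5%, outside 42.4–60.8% ✗; length 16, outside 17–25 ✗ — fails.
Primer 4 (18 nt, A=3 T=8 G=3 C=4): 3' end CT has 1 G/C ✓; GC 7/18 = 38.9%, outside 42.4–60.8% ✗; length 18 ✓ — fails.
Primer 5 (23 nt, A=10 T=4 G=3 C=6): 3' end GC has 2 G/C ✓; GC 9/23 = 39.1%, outside 42.4–60.8% ✗; length 23 ✓ — fails.

Primer 1 only.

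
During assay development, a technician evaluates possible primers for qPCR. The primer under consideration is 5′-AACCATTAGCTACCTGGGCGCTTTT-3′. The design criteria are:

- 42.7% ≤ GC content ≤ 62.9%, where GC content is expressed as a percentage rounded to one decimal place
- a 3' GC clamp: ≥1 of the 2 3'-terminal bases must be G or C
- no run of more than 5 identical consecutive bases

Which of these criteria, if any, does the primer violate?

Fails: GC clamp.

Base counts: A=5, T=8, G=5, C=7 (length 25).
GC content: GC 12/25 = 48.0% ✓
GC clamp: 3' end TT has 0 G/C, need ≥1 ✗
homopolymer run: longest run = 4 ✓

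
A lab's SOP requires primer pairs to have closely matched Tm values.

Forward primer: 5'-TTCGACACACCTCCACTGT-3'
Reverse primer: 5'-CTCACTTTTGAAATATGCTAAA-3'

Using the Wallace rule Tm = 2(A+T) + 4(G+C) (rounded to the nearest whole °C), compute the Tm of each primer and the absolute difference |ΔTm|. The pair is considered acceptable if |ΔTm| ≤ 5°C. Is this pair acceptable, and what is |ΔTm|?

Forward: A=4 T=5 G=2 C=8 → Tm = 2·9 + 4·10 = 58°C.
Reverse: A=8 T=8 G=2 C=4 → Tm = 2·16 + 4·6 = 56°C.
|ΔTm| = |58 − 56| = 2°C, ≤ 5°C.

|ΔTm| = 2°C; the pair is acceptable.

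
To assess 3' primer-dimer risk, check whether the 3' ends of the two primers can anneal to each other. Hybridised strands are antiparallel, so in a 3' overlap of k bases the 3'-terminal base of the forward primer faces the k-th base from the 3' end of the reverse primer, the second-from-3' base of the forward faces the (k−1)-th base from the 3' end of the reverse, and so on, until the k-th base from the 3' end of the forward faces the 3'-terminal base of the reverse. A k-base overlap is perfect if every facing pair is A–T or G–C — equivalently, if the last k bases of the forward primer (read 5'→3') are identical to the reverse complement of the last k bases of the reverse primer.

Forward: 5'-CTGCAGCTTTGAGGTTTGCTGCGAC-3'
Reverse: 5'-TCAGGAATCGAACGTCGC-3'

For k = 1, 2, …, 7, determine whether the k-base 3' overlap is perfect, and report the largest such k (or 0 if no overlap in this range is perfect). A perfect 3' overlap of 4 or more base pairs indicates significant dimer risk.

Last 7 bases (5'→3') — forward …CTGCGAC, reverse …ACGTCGC.
Reverse complement of the reverse primer's last 7 bases: GCGACGT; its first k bases are the reverse complement of the reverse primer's last k bases, so a perfect k-base overlap needs the forward primer's last k bases to equal them.
Comparing (forward last k vs required): k=1: C vs G ✗; k=2: AC vs GC ✗; k=3: GAC vs GCG ✗; k=4: CGAC vs GCGA ✗; k=5: GCGAC vs GCGAC ✓; k=6: TGCGAC vs GCGACG ✗; k=7: CTGCGAC vs GCGACGT ✗.
Only k = 5 is perfect, so the longest perfect 3' overlap is 5.

Longest perfect overlap: 5 complementary base pairs; significant dimer risk (threshold 4).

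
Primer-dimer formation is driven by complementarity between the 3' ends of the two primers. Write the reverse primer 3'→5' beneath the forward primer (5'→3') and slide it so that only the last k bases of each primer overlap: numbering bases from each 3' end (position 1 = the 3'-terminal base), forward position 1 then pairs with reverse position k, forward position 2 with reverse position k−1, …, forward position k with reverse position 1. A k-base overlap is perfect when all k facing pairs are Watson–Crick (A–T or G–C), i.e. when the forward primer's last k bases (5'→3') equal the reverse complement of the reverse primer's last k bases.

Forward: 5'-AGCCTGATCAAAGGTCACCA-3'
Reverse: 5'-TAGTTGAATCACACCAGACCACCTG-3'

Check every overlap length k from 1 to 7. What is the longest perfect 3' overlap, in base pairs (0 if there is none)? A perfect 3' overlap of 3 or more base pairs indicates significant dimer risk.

Last 7 bases (5'→3') — forward …GTCACCA, reverse …CCACCTG.
Reverse complement of the reverse primer's last 7 bases: CAGGTGG; its first k bases are the reverse complement of the reverse primer's last k bases, so a perfect k-base overlap needs the forward primer's last k bases to equal them.
Comparing (forward last k vs required): k=1: A vs C ✗; k=2: CA vs CA ✓; k=3: CCA vs CAG ✗; k=4: ACCA vs CAGG ✗; k=5: CACCA vs CAGGT ✗; k=6: TCACCA vs CAGGTG ✗; k=7: GTCACCA vs CAGGTGG ✗.
Only k = 2 is perfect, so the longest perfect 3' overlap is 2.

Longest perfect overlap: 2 complementary base pairs; below the dimer-risk threshold (threshold 3).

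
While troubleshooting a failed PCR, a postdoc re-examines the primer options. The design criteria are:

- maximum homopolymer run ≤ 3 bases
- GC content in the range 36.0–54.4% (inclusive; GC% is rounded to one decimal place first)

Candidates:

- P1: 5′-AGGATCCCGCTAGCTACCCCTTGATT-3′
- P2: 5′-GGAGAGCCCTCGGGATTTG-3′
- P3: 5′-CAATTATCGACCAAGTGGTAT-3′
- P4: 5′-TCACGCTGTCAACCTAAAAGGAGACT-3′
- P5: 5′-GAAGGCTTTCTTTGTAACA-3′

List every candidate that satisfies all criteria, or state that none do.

P1 (26 nt, A=5 T=7 G=5 C=9): longest run = 4, exceeds 3 ✗; GC 14/26 = 53.8% ✓ — fails.
P2 (19 nt, A=3 T=4 G=8 C=4): longest run = 3 ✓; GC 12/19 = 63.2%, outside 36.0–54.4% ✗ — fails.
P3 (21 nt, A=7 T=6 G=4 C=4): longest run = 2 ✓; GC 8/21 = 38.1% ✓ — passes.
P4 (26 nt, A=9 T=5 G=5 C=7): longest run = 4, exceeds 3 ✗; GC 12/26 = 46.2% ✓ — fails.
P5 (19 nt, A=5 T=7 G=4 C=3): longest run = 3 ✓; GC 7/19 = 36.8% ✓ — passes.

P3 and P5.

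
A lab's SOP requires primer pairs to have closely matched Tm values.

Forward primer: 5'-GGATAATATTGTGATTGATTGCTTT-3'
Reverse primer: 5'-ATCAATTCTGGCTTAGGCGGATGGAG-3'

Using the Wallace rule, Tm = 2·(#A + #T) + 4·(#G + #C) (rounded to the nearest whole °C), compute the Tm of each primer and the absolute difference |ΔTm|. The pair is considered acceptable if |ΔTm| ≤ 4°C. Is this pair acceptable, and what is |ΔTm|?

|ΔTm| = 14°C; the pair is not acceptable.

Forward: A=6 T=12 G=6 C=1 → Tm = 2·18 + 4·7 = 64°C.
Reverse: A=6 T=7 G=9 C=4 → Tm = 2·13 + 4·13 = 78°C.
|ΔTm| = |64 − 78| = 14°C, > 4°C.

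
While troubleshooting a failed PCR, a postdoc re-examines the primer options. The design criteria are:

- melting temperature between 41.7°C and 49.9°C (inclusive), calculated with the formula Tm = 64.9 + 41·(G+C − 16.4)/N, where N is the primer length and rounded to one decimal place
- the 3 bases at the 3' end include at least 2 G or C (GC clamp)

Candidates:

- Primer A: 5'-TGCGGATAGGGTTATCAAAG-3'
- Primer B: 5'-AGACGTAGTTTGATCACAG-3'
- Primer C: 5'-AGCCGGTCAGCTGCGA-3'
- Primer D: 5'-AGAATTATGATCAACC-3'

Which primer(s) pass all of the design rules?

Primer B only.

Primer A (20 nt, A=6 T=5 G=7 C=2): Tm = 64.9 + 41·(9 − 16.4)/20 = 49.7°C ✓; 3' end AAG has 1 G/C, need ≥2 ✗ — fails.
Primer B (19 nt, A=6 T=5 G=5 C=3): Tm = 64.9 + 41·(8 − 16.4)/19 = 46.8°C ✓; 3' end CAG has 2 G/C ✓ — passes.
Primer C (16 nt, A=3 T=2 G=6 C=5): Tm = 64.9 + 41·(11 − 16.4)/16 = 51.1°C, outside 41.7–49.9°C ✗; 3' end CGA has 2 G/C ✓ — fails.
Primer D (16 nt, A=7 T=4 G=2 C=3): Tm = 64.9 + 41·(5 − 16.4)/16 = 35.7°C, outside 41.7–49.9°C ✗; 3' end ACC has 2 G/C ✓ — fails.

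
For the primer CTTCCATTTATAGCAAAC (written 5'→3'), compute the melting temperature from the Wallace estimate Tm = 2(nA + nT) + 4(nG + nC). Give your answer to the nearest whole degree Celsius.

Base counts: A=6, T=6, G=1, C=5 (length 18).
Tm = 2·(6+6) + 4·(1+5) = 2·12 + 4·6 = 24 + 24 = 48°C.

48°C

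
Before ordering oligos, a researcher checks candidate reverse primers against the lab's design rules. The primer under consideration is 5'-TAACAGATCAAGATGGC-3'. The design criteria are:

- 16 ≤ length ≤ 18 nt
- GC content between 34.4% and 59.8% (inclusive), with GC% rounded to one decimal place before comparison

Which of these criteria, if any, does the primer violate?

Base counts: A=7, T=3, G=4, C=3 (length 17).
length: length 17 ✓
GC content: GC 7/17 = 41.2% ✓

Meets all criteria.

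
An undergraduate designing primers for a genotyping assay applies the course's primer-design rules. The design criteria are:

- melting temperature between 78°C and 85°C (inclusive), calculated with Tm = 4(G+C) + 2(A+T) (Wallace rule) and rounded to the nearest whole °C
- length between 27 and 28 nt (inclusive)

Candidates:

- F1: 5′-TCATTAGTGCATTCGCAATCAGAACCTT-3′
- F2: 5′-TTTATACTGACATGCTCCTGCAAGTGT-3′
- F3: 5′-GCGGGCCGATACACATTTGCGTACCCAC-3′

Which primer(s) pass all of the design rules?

F1 (28 nt, A=8 T=9 G=4 C=7): Tm = 2·17 + 4·11 = 78°C ✓; length 28 ✓ — passes.
F2 (27 nt, A=6 T=10 G=5 C=6): Tm = 2·16 + 4·11 = 76°C, outside 78–85°C ✗; length 27 ✓ — fails.
F3 (28 nt, A=6 T=5 G=7 C=10): Tm = 2·11 + 4·17 = 90°C, outside 78–85°C ✗; length 28 ✓ — fails.

F1 only.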